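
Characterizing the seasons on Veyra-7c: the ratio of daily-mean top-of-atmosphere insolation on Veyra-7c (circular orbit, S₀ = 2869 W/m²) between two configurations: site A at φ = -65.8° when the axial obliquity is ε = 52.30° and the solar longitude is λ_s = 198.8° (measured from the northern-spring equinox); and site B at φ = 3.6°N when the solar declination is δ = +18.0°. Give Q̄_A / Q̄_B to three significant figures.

Q̄_A / Q̄_B ≈ 0.849

— Configuration A (φ=-65.8°):
Solar declination: sin δ = sin ε · sin λ_s = sin 52.30° × sin 198.8° = -0.25498, so δ = -14.773°.
cos H₀ = −tan(-65.8°) tan(-14.773°) = -0.5868, H₀ = 2.1978 rad.
Bracket: H₀ sin φ sin δ + cos φ cos δ sin H₀ = 2.1978×-0.91212×-0.25498 + 0.40992×0.96695×0.80976 = 0.511148 + 0.320966 = 0.832114.
Q̄ = (S₀/π) × [bracket] = (2869/π) × 0.832114 = 759.91 W/m².
— Configuration B (φ=+3.6°):
cos H₀ = −tan(+3.6°) tan(+18.000°) = -0.0204, H₀ = 1.5912 rad.
Bracket: H₀ sin φ sin δ + cos φ cos δ sin H₀ = 1.5912×0.06279×0.30902 + 0.99803×0.95106×0.99979 = 0.030875 + 0.948987 = 0.979862.
Q̄ = (S₀/π) × [bracket] = (2869/π) × 0.979862 = 894.84 W/m².
Ratio Q̄_A / Q̄_B = 759.91 / 894.84 = 0.8492.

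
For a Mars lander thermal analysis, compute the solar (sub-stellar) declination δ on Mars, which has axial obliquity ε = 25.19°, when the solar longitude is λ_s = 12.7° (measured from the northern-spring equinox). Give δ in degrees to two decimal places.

δ = +5.37°

sin δ = sin ε · sin λ_s = sin 25.19° × sin 12.7° = 0.093571.
δ = arcsin(0.093571) = +5.37°.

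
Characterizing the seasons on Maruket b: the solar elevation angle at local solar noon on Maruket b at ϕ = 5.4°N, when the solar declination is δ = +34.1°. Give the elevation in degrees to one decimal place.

At local noon the hour angle is zero, so the zenith angle equals |ϕ − δ| = |+5.4° − (+34.100°)| = 28.700°.
Elevation = 90° − 28.700° = 61.3°.

61.3°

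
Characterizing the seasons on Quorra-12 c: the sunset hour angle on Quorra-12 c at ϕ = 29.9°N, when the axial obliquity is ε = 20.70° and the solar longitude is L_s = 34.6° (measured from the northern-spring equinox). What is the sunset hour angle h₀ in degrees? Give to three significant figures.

h₀ = 96.8°

Solar declination: sin δ = sin ε · sin L_s = sin 20.70° × sin 34.6° = 0.20072, so δ = +11.579°.
cos h₀ = −tan ϕ · tan δ = −tan(+29.9°) × tan(+11.579°) = -0.1178, so h₀ = 1.6889 rad = 96.77°.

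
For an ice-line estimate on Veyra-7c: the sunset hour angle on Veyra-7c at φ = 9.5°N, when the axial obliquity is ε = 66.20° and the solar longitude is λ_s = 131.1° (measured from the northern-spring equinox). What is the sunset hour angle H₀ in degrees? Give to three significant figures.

H₀ = 99.2°

Solar declination: sin δ = sin ε · sin λ_s = sin 66.20° × sin 131.1° = 0.68948, so δ = +43.589°.
cos H₀ = −tan φ · tan δ = −tan(+9.5°) × tan(+43.589°) = -0.1593, so H₀ = 1.7308 rad = 99.17°.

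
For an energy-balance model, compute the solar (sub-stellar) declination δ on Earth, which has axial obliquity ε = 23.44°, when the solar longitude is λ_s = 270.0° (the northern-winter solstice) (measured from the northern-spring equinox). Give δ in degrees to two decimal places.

sin δ = sin ε · sin λ_s = sin 23.44° × sin 270.0° = -0.397789.
δ = arcsin(-0.397789) = -23.44°.

δ = -23.44°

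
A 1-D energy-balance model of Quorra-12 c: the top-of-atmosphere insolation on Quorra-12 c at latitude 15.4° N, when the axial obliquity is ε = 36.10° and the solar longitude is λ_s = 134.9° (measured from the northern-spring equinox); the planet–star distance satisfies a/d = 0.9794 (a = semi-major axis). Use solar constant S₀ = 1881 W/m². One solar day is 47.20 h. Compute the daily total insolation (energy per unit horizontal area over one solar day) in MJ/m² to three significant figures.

103 MJ/m²

Solar declination: sin δ = sin ε · sin λ_s = sin 36.10° × sin 134.9° = 0.41735, so δ = +24.667°.
cos H₀ = −tan(+15.4°) tan(+24.667°) = -0.1265, H₀ = 1.6976 rad.
Bracket: H₀ sin φ sin δ + cos φ cos δ sin H₀ = 1.6976×0.26556×0.41735 + 0.96410×0.90875×0.99197 = 0.188147 + 0.869091 = 1.057238.
Inverse-square distance factor (a/d)² = 0.9794² = 0.959224.
Q̄ = (S₀/π) × 0.959224 × [bracket] = (1881/π) × 0.959224 × 1.057238 = 607.20 W/m².
Daily total = Q̄ × 47.20 h × 3600 s/h = 607.20 × 47.20 × 3600 / 10⁶ = 103.2 MJ/m².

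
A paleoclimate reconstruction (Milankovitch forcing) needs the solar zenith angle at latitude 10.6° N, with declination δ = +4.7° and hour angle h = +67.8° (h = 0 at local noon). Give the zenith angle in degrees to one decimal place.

θ_z = 67.3°

cos θ_z = sin ϕ sin δ + cos ϕ cos δ cos h = 0.015073 + 0.370144 = 0.385217.
θ_z = arccos(0.385217) = 67.3°.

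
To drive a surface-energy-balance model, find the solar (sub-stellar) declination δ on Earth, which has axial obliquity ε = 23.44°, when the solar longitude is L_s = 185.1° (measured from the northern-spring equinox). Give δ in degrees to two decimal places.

δ = -2.03°

sin δ = sin ε · sin L_s = sin 23.44° × sin 185.1° = -0.035361.
δ = arcsin(-0.035361) = -2.03°.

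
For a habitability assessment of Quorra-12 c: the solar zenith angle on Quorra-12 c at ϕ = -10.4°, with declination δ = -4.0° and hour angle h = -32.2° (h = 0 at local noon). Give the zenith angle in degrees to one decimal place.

θ_z = 32.6°

cos θ_z = sin ϕ sin δ + cos ϕ cos δ cos h = 0.012592 + 0.830264 = 0.842856.
θ_z = arccos(0.842856) = 32.6°.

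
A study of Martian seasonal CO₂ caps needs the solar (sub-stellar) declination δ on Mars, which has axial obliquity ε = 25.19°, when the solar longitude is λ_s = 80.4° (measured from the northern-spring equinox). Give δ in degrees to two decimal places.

sin δ = sin ε · sin λ_s = sin 25.19° × sin 80.4° = 0.419661.
δ = arcsin(0.419661) = +24.81°.

δ = +24.81°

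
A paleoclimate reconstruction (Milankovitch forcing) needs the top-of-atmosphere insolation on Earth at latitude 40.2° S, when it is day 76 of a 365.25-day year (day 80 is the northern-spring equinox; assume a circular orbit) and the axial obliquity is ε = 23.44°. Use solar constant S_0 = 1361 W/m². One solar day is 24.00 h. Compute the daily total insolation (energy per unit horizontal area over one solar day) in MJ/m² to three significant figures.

Solar longitude: L_s = 360° × (76 − 80)/365.25 = -3.943°, i.e. -3.943° + 360° = 356.057°.
sin δ = sin 23.44° × sin 356.057° = -0.02735, so δ = -1.567°.
cos h₀ = −tan(-40.2°) tan(-1.567°) = -0.0231, h₀ = 1.5939 rad.
Bracket: h₀ sin ϕ sin δ + cos ϕ cos δ sin h₀ = 1.5939×-0.64546×-0.02735 + 0.76380×0.99963×0.99973 = 0.028138 + 0.763311 = 0.791449.
Q̄ = (S_0/π) × [bracket] = (1361/π) × 0.791449 = 342.87 W/m².
Daily total = Q̄ × 24.00 h × 3600 s/h = 342.87 × 24.00 × 3600 / 10⁶ = 29.62 MJ/m².

29.6 MJ/m²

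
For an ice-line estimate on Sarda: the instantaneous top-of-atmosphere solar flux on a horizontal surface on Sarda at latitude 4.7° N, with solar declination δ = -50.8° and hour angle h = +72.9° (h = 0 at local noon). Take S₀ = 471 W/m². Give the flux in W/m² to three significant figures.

57.3 W/m²

cos θ_z = sin φ sin δ + cos φ cos δ cos h = -0.063498 + 0.185217 = 0.121719.
Flux = S₀ · cos θ_z = 471 × 0.121719 = 57.33 W/m².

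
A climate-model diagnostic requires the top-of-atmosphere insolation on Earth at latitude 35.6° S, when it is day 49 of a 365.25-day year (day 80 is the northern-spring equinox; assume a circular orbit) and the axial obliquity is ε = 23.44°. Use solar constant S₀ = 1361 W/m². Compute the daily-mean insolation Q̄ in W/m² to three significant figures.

Solar longitude: λ_s = 360° × (49 − 80)/365.25 = -30.554°, i.e. -30.554° + 360° = 329.446°.
sin δ = sin 23.44° × sin 329.446° = -0.20222, so δ = -11.667°.
cos H₀ = −tan(-35.6°) tan(-11.667°) = -0.1478, H₀ = 1.7192 rad.
Bracket: H₀ sin φ sin δ + cos φ cos δ sin H₀ = 1.7192×-0.58212×-0.20222 + 0.81310×0.97934×0.98901 = 0.202378 + 0.787550 = 0.989928.
Q̄ = (S₀/π) × [bracket] = (1361/π) × 0.989928 = 428.9 W/m².

Q̄ ≈ 429 W/m²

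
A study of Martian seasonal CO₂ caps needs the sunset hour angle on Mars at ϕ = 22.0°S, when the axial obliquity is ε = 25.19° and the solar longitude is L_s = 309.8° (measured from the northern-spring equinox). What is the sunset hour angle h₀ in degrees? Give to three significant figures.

h₀ = 98.0°

Solar declination: sin δ = sin ε · sin L_s = sin 25.19° × sin 309.8° = -0.32700, so δ = -19.087°.
cos h₀ = −tan ϕ · tan δ = −tan(-22.0°) × tan(-19.087°) = -0.1398, so h₀ = 1.7111 rad = 98.04°.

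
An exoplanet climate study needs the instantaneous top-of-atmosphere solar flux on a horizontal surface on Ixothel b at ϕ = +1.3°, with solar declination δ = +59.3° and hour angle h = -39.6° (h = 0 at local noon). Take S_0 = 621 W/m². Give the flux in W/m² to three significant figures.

256 W/m²

cos θ_z = sin ϕ sin δ + cos ϕ cos δ cos h = 0.019508 + 0.393279 = 0.412787.
Flux = S_0 · cos θ_z = 621 × 0.412787 = 256.3 W/m².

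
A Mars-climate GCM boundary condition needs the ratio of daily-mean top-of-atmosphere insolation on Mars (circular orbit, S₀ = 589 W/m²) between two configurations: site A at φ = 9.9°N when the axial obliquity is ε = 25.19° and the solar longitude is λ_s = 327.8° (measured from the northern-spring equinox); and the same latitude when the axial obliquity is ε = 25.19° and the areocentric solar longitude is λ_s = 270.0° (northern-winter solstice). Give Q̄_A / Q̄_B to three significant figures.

Q̄_A / Q̄_B ≈ 1.15

— Configuration A (φ=+9.9°):
Solar declination: sin δ = sin ε · sin λ_s = sin 25.19° × sin 327.8° = -0.22680, so δ = -13.109°.
cos H₀ = −tan(+9.9°) tan(-13.109°) = 0.0406, H₀ = 1.5301 rad.
Bracket: H₀ sin φ sin δ + cos φ cos δ sin H₀ = 1.5301×0.17193×-0.22680 + 0.98511×0.97394×0.99917 = -0.059664 + 0.958642 = 0.898978.
Q̄ = (S₀/π) × [bracket] = (589/π) × 0.898978 = 168.54 W/m².
— Configuration B (φ=+9.9°):
sin δ = sin 25.19° × sin 270.0° = -0.42562, so δ = -25.190°.
cos H₀ = −tan(+9.9°) tan(-25.190°) = 0.0821, H₀ = 1.4886 rad.
Bracket: H₀ sin φ sin δ + cos φ cos δ sin H₀ = 1.4886×0.17193×-0.42562 + 0.98511×0.90490×0.99662 = -0.108931 + 0.888413 = 0.779482.
Q̄ = (S₀/π) × [bracket] = (589/π) × 0.779482 = 146.14 W/m².
Ratio Q̄_A / Q̄_B = 168.54 / 146.14 = 1.153.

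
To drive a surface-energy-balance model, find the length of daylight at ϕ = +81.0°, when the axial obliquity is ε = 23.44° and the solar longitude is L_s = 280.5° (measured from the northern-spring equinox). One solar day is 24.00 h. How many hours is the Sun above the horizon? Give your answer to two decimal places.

0.00 h

Solar declination: sin δ = sin ε · sin L_s = sin 23.44° × sin 280.5° = -0.39113, so δ = -23.025°.
cos h₀ = −tan ϕ · tan δ = 2.6832 ≥ 1, so the Sun never rises (polar night) and h₀ = 0.
Daylight = 2h₀/(2π) × 24.00 h = (0.0000/π) × 24.00 = 0.00 h.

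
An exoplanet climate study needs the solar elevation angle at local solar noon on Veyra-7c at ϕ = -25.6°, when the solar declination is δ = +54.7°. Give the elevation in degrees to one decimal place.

9.7°

At local noon the hour angle is zero, so the zenith angle equals |ϕ − δ| = |-25.6° − (+54.700°)| = 80.300°.
Elevation = 90° − 80.300° = 9.7°.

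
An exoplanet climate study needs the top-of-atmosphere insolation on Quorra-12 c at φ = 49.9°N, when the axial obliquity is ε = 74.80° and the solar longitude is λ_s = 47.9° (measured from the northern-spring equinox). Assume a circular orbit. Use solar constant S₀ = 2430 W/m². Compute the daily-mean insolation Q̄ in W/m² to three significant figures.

Q̄ ≈ 1.33e+03 W/m²

Solar declination: sin δ = sin ε · sin λ_s = sin 74.80° × sin 47.9° = 0.71602, so δ = +45.727°.
cos H₀ = −tan(+49.9°) tan(+45.727°) = -1.2181 ≤ −1 ⇒ polar day, H₀ = π.
Bracket: H₀ sin φ sin δ + cos φ cos δ sin H₀ = 3.1416×0.76492×0.71602 + 0.64412×0.69808×0.00000 = 1.720648 + 0.000000 = 1.720648.
Q̄ = (S₀/π) × [bracket] = (2430/π) × 1.720648 = 1331 W/m².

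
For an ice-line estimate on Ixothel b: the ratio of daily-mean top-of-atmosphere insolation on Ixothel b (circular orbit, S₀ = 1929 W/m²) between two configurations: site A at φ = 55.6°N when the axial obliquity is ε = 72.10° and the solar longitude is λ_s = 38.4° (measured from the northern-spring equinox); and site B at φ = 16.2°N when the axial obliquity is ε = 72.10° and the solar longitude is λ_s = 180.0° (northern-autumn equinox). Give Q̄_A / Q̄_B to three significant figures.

— Configuration A (φ=+55.6°):
Solar declination: sin δ = sin ε · sin λ_s = sin 72.10° × sin 38.4° = 0.59108, so δ = +36.234°.
cos H₀ = −tan(+55.6°) tan(+36.234°) = -1.0702 ≤ −1 ⇒ polar day, H₀ = π.
Bracket: H₀ sin φ sin δ + cos φ cos δ sin H₀ = 3.1416×0.82511×0.59108 + 0.56497×0.80661×0.00000 = 1.532177 + 0.000000 = 1.532177.
Q̄ = (S₀/π) × [bracket] = (1929/π) × 1.532177 = 940.79 W/m².
— Configuration B (φ=+16.2°):
Solar declination: sin δ = sin ε · sin λ_s = sin 72.10° × sin 180.0° = 0.00000, so δ = +0.000°.
cos H₀ = −tan(+16.2°) tan(+0.000°) = -0.0000, H₀ = 1.5708 rad.
Bracket: H₀ sin φ sin δ + cos φ cos δ sin H₀ = 1.5708×0.27899×0.00000 + 0.96029×1.00000×1.00000 = 0.000000 + 0.960290 = 0.960290.
Q̄ = (S₀/π) × [bracket] = (1929/π) × 0.960290 = 589.64 W/m².
Ratio Q̄_A / Q̄_B = 940.79 / 589.64 = 1.596.

Q̄_A / Q̄_B ≈ 1.60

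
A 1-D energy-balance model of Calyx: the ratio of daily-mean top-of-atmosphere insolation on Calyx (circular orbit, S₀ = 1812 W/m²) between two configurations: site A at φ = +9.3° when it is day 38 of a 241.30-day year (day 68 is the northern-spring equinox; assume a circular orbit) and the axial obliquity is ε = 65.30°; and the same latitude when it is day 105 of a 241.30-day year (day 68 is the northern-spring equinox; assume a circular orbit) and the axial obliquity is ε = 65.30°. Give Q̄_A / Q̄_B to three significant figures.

— Configuration A (φ=+9.3°):
Solar longitude: λ_s = 360° × (38 − 68)/241.30 = -44.758°, i.e. -44.758° + 360° = 315.242°.
sin δ = sin 65.30° × sin 315.242° = -0.63969, so δ = -39.769°.
cos H₀ = −tan(+9.3°) tan(-39.769°) = 0.1363, H₀ = 1.4341 rad.
Bracket: H₀ sin φ sin δ + cos φ cos δ sin H₀ = 1.4341×0.16160×-0.63969 + 0.98686×0.76863×0.99067 = -0.148249 + 0.751453 = 0.603204.
Q̄ = (S₀/π) × [bracket] = (1812/π) × 0.603204 = 347.91 W/m².
— Configuration B (φ=+9.3°):
Solar longitude: λ_s = 360° × (105 − 68)/241.30 = 55.201°.
sin δ = sin 65.30° × sin 55.201° = 0.74603, so δ = +48.248°.
cos H₀ = −tan(+9.3°) tan(+48.248°) = -0.1835, H₀ = 1.7553 rad.
Bracket: H₀ sin φ sin δ + cos φ cos δ sin H₀ = 1.7553×0.16160×0.74603 + 0.98686×0.66591×0.98303 = 0.211616 + 0.646008 = 0.857624.
Q̄ = (S₀/π) × [bracket] = (1812/π) × 0.857624 = 494.66 W/m².
Ratio Q̄_A / Q̄_B = 347.91 / 494.66 = 0.7033.

Q̄_A / Q̄_B ≈ 0.703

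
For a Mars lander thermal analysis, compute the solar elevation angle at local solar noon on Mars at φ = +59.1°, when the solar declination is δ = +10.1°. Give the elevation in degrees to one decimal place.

At local noon the hour angle is zero, so the zenith angle equals |φ − δ| = |+59.1° − (+10.100°)| = 49.000°.
Elevation = 90° − 49.000° = 41.0°.

41.0°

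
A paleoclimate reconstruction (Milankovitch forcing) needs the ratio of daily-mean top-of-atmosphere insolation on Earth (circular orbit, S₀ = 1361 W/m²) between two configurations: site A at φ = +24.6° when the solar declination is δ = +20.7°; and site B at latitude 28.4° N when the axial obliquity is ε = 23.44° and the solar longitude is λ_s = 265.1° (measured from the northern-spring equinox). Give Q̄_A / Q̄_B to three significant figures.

Q̄_A / Q̄_B ≈ 2.05

— Configuration A (φ=+24.6°):
cos H₀ = −tan(+24.6°) tan(+20.700°) = -0.1730, H₀ = 1.7447 rad.
Bracket: H₀ sin φ sin δ + cos φ cos δ sin H₀ = 1.7447×0.41628×0.35347 + 0.90924×0.93544×0.98492 = 0.256720 + 0.837713 = 1.094433.
Q̄ = (S₀/π) × [bracket] = (1361/π) × 1.094433 = 474.13 W/m².
— Configuration B (φ=+28.4°):
Solar declination: sin δ = sin ε · sin λ_s = sin 23.44° × sin 265.1° = -0.39633, so δ = -23.349°.
cos H₀ = −tan(+28.4°) tan(-23.349°) = 0.2334, H₀ = 1.3352 rad.
Bracket: H₀ sin φ sin δ + cos φ cos δ sin H₀ = 1.3352×0.47562×-0.39633 + 0.87965×0.91811×0.97238 = -0.251689 + 0.785309 = 0.533620.
Q̄ = (S₀/π) × [bracket] = (1361/π) × 0.533620 = 231.17 W/m².
Ratio Q̄_A / Q̄_B = 474.13 / 231.17 = 2.051.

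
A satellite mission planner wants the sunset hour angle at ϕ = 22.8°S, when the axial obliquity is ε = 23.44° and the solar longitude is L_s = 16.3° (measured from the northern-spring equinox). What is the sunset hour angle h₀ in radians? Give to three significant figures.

h₀ = 1.52 rad

Solar declination: sin δ = sin ε · sin L_s = sin 23.44° × sin 16.3° = 0.11165, so δ = +6.410°.
cos h₀ = −tan ϕ · tan δ = −tan(-22.8°) × tan(+6.410°) = 0.0472, so h₀ = 1.5236 rad = 87.29°.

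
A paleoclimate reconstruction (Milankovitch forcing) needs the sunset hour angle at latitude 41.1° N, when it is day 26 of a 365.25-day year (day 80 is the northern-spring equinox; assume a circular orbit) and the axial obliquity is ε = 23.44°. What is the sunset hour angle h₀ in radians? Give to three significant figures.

Solar longitude: L_s = 360° × (26 − 80)/365.25 = -53.224°, i.e. -53.224° + 360° = 306.776°.
sin δ = sin 23.44° × sin 306.776° = -0.31862, so δ = -18.580°.
cos h₀ = −tan ϕ · tan δ = −tan(+41.1°) × tan(-18.580°) = 0.2932, so h₀ = 1.2732 rad = 72.95°.

h₀ = 1.27 rad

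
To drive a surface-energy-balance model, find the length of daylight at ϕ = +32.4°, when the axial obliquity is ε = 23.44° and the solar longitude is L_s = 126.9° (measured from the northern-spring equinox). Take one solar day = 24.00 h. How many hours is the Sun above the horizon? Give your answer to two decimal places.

Solar declination: sin δ = sin ε · sin L_s = sin 23.44° × sin 126.9° = 0.31811, so δ = +18.548°.
cos h₀ = −tan ϕ · tan δ = −tan(+32.4°) × tan(+18.548°) = -0.2129, so h₀ = 1.7854 rad = 102.29°.
Daylight = 2h₀/(2π) × 24.00 h = (1.7854/π) × 24.00 = 13.64 h.

13.64 h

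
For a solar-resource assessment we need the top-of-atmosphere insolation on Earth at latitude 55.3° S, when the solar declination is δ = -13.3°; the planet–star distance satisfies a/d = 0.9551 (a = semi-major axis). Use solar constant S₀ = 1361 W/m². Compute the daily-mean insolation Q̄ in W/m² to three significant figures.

cos H₀ = −tan(-55.3°) tan(-13.300°) = -0.3414, H₀ = 1.9192 rad.
Bracket: H₀ sin φ sin δ + cos φ cos δ sin H₀ = 1.9192×-0.82214×-0.23005 + 0.56928×0.97318×0.93992 = 0.362985 + 0.520727 = 0.883712.
Inverse-square distance factor (a/d)² = 0.9551² = 0.912216.
Q̄ = (S₀/π) × 0.912216 × [bracket] = (1361/π) × 0.912216 × 0.883712 = 349.2 W/m².

Q̄ ≈ 349 W/m²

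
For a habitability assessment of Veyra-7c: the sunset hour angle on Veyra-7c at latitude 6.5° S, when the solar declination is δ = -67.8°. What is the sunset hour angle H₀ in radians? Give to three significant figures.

cos H₀ = −tan φ · tan δ = −tan(-6.5°) × tan(-67.800°) = -0.2792, so H₀ = 1.8537 rad = 106.21°.

H₀ = 1.85 rad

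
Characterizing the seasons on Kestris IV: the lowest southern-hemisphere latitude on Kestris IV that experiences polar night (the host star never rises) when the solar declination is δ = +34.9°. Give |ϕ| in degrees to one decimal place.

|ϕ| = 55.1°

Polar night requires cos h₀ = −tan ϕ tan δ ≥ 1, i.e. tan ϕ tan δ ≤ −1.
The boundary is |tan ϕ| · |tan δ| = 1, so |ϕ| = 90° − |δ| = 90° − 34.9° = 55.1° in the southern hemisphere.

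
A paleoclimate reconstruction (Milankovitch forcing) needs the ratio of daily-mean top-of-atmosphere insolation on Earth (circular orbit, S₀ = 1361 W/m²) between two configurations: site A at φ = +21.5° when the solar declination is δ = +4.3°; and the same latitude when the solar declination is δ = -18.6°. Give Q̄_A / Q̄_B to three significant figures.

Q̄_A / Q̄_B ≈ 1.38

— Configuration A (φ=+21.5°):
cos H₀ = −tan(+21.5°) tan(+4.300°) = -0.0296, H₀ = 1.6004 rad.
Bracket: H₀ sin φ sin δ + cos φ cos δ sin H₀ = 1.6004×0.36650×0.07498 + 0.93042×0.99719×0.99956 = 0.043979 + 0.927397 = 0.971376.
Q̄ = (S₀/π) × [bracket] = (1361/π) × 0.971376 = 420.82 W/m².
— Configuration B (φ=+21.5°):
cos H₀ = −tan(+21.5°) tan(-18.600°) = 0.1326, H₀ = 1.4378 rad.
Bracket: H₀ sin φ sin δ + cos φ cos δ sin H₀ = 1.4378×0.36650×-0.31896 + 0.93042×0.94777×0.99117 = -0.168077 + 0.874038 = 0.705961.
Q̄ = (S₀/π) × [bracket] = (1361/π) × 0.705961 = 305.84 W/m².
Ratio Q̄_A / Q̄_B = 420.82 / 305.84 = 1.376.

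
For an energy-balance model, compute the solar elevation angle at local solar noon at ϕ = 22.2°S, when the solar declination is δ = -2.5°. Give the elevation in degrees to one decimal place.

70.3°

At local noon the hour angle is zero, so the zenith angle equals |ϕ − δ| = |-22.2° − (-2.500°)| = 19.700°.
Elevation = 90° − 19.700° = 70.3°.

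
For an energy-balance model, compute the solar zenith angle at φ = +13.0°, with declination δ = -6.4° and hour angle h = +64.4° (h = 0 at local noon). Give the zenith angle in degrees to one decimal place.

θ_z = 66.8°

cos θ_z = sin φ sin δ + cos φ cos δ cos h = -0.025075 + 0.418388 = 0.393313.
θ_z = arccos(0.393313) = 66.8°.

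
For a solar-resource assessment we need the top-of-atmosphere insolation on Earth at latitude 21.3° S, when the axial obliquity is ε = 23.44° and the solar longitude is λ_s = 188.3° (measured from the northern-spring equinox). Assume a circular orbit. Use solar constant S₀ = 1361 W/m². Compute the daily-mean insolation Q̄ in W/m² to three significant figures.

Solar declination: sin δ = sin ε · sin λ_s = sin 23.44° × sin 188.3° = -0.05742, so δ = -3.292°.
cos H₀ = −tan(-21.3°) tan(-3.292°) = -0.0224, H₀ = 1.5932 rad.
Bracket: H₀ sin φ sin δ + cos φ cos δ sin H₀ = 1.5932×-0.36325×-0.05742 + 0.93169×0.99835×0.99975 = 0.033231 + 0.929920 = 0.963151.
Q̄ = (S₀/π) × [bracket] = (1361/π) × 0.963151 = 417.3 W/m².

Q̄ ≈ 417 W/m²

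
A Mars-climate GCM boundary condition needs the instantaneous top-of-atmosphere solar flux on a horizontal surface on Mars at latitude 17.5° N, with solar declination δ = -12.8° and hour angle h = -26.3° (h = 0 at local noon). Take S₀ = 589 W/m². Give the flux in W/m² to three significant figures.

452 W/m²

cos θ_z = sin φ sin δ + cos φ cos δ cos h = -0.066621 + 0.833747 = 0.767126.
Flux = S₀ · cos θ_z = 589 × 0.767126 = 451.8 W/m².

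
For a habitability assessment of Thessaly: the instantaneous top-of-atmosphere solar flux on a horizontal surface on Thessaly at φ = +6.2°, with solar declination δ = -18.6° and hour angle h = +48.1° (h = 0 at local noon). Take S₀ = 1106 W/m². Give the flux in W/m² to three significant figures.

658 W/m²

cos θ_z = sin φ sin δ + cos φ cos δ cos h = -0.034447 + 0.629248 = 0.594801.
Flux = S₀ · cos θ_z = 1106 × 0.594801 = 657.8 W/m².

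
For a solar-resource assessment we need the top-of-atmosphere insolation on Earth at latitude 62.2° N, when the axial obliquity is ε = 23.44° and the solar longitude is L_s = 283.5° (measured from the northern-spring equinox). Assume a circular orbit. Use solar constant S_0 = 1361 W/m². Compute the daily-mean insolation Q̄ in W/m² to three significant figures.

Solar declination: sin δ = sin ε · sin L_s = sin 23.44° × sin 283.5° = -0.38680, so δ = -22.755°.
cos h₀ = −tan(+62.2°) tan(-22.755°) = 0.7955, h₀ = 0.6509 rad.
Bracket: h₀ sin ϕ sin δ + cos ϕ cos δ sin h₀ = 0.6509×0.88458×-0.38680 + 0.46639×0.92216×0.60589 = -0.222709 + 0.260585 = 0.037876.
Q̄ = (S_0/π) × [bracket] = (1361/π) × 0.037876 = 16.41 W/m².

Q̄ ≈ 16.4 W/m²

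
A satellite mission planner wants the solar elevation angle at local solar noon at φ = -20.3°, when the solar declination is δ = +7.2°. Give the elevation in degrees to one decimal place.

62.5°

At local noon the hour angle is zero, so the zenith angle equals |φ − δ| = |-20.3° − (+7.200°)| = 27.500°.
Elevation = 90° − 27.500° = 62.5°.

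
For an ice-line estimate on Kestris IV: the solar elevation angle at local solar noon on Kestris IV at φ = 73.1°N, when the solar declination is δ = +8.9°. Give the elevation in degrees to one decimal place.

At local noon the hour angle is zero, so the zenith angle equals |φ − δ| = |+73.1° − (+8.900°)| = 64.200°.
Elevation = 90° − 64.200° = 25.8°.

25.8°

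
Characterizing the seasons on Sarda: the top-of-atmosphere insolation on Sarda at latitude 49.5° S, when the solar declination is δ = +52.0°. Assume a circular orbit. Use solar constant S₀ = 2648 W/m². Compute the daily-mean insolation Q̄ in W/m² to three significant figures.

Q̄ ≈ 0.00 W/m²

cos H₀ = −tan(-49.5°) tan(+52.000°) = 1.4986 ≥ 1 ⇒ polar night, H₀ = 0 and Q̄ = 0.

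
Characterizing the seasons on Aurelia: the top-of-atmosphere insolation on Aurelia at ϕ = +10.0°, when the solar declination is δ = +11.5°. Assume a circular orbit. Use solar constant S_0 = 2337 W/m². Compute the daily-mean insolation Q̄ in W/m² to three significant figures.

cos h₀ = −tan(+10.0°) tan(+11.500°) = -0.0359, h₀ = 1.6067 rad.
Bracket: h₀ sin ϕ sin δ + cos ϕ cos δ sin h₀ = 1.6067×0.17365×0.19937 + 0.98481×0.97992×0.99936 = 0.055625 + 0.964417 = 1.020042.
Q̄ = (S_0/π) × [bracket] = (2337/π) × 1.020042 = 758.8 W/m².

Q̄ ≈ 759 W/m²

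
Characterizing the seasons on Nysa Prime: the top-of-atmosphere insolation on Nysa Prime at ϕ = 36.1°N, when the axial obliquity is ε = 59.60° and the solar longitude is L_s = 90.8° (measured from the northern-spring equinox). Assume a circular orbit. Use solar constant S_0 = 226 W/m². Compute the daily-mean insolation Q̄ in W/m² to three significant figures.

Q̄ ≈ 115 W/m²

Solar declination: sin δ = sin ε · sin L_s = sin 59.60° × sin 90.8° = 0.86243, so δ = +59.590°.
cos h₀ = −tan(+36.1°) tan(+59.590°) = -1.2424 ≤ −1 ⇒ polar day, h₀ = π.
Bracket: h₀ sin ϕ sin δ + cos ϕ cos δ sin h₀ = 3.1416×0.58920×0.86243 + 0.80799×0.50618×0.00000 = 1.596384 + 0.000000 = 1.596384.
Q̄ = (S_0/π) × [bracket] = (226/π) × 1.596384 = 114.8 W/m².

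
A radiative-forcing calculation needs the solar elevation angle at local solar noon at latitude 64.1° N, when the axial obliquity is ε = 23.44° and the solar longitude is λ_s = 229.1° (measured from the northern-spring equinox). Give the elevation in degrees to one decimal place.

Solar declination: sin δ = sin ε · sin λ_s = sin 23.44° × sin 229.1° = -0.30067, so δ = -17.498°.
At local noon the hour angle is zero, so the zenith angle equals |φ − δ| = |+64.1° − (-17.498°)| = 81.598°.
Elevation = 90° − 81.598° = 8.4°.

8.4°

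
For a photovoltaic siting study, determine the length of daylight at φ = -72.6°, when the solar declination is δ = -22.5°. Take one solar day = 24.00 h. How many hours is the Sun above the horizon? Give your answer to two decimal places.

Sunrise equation: cos H₀ = −tan φ · tan δ = -1.3218 ≤ −1, so the Sun never sets (polar day) and H₀ = π.
Daylight = 2H₀/(2π) × 24.00 h = (3.1416/π) × 24.00 = 24.00 h.

24.00 h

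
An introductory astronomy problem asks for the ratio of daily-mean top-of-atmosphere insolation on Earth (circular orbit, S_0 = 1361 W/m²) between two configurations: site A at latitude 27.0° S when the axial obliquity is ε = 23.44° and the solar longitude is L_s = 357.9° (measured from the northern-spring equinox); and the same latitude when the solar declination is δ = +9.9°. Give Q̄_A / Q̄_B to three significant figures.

Q̄_A / Q̄_B ≈ 1.19

— Configuration A (ϕ=-27.0°):
Solar declination: sin δ = sin ε · sin L_s = sin 23.44° × sin 357.9° = -0.01458, so δ = -0.835°.
cos h₀ = −tan(-27.0°) tan(-0.835°) = -0.0074, h₀ = 1.5782 rad.
Bracket: h₀ sin ϕ sin δ + cos ϕ cos δ sin h₀ = 1.5782×-0.45399×-0.01458 + 0.89101×0.99989×0.99997 = 0.010446 + 0.890885 = 0.901331.
Q̄ = (S_0/π) × [bracket] = (1361/π) × 0.901331 = 390.47 W/m².
— Configuration B (ϕ=-27.0°):
cos h₀ = −tan(-27.0°) tan(+9.900°) = 0.0889, h₀ = 1.4818 rad.
Bracket: h₀ sin ϕ sin δ + cos ϕ cos δ sin h₀ = 1.4818×-0.45399×0.17193 + 0.89101×0.98511×0.99604 = -0.115661 + 0.874267 = 0.758606.
Q̄ = (S_0/π) × [bracket] = (1361/π) × 0.758606 = 328.64 W/m².
Ratio Q̄_A / Q̄_B = 390.47 / 328.64 = 1.188.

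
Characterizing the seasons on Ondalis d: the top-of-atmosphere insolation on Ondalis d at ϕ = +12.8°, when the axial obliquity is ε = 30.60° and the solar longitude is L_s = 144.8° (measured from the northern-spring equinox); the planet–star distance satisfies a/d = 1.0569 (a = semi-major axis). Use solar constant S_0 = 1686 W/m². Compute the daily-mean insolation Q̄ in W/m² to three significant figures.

Q̄ ≈ 621 W/m²

Solar declination: sin δ = sin ε · sin L_s = sin 30.60° × sin 144.8° = 0.29343, so δ = +17.063°.
cos h₀ = −tan(+12.8°) tan(+17.063°) = -0.0697, h₀ = 1.6406 rad.
Bracket: h₀ sin ϕ sin δ + cos ϕ cos δ sin h₀ = 1.6406×0.22155×0.29343 + 0.97515×0.95598×0.99757 = 0.106654 + 0.929959 = 1.036613.
Inverse-square distance factor (a/d)² = 1.0569² = 1.117038.
Q̄ = (S_0/π) × 1.117038 × [bracket] = (1686/π) × 1.117038 × 1.036613 = 621.4 W/m².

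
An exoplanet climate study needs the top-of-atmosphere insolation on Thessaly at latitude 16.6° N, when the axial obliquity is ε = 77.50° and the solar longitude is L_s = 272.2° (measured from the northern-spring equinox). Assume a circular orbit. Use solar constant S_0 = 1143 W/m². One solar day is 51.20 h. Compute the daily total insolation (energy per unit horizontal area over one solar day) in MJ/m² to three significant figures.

Solar declination: sin δ = sin ε · sin L_s = sin 77.50° × sin 272.2° = -0.97558, so δ = -77.311°.
cos h₀ = −tan(+16.6°) tan(-77.311°) = 1.3240 ≥ 1 ⇒ polar night, h₀ = 0 and Q̄ = 0.
Daily total = Q̄ × 51.20 h × 3600 s/h = 0.00 MJ/m².

0.00 MJ/m²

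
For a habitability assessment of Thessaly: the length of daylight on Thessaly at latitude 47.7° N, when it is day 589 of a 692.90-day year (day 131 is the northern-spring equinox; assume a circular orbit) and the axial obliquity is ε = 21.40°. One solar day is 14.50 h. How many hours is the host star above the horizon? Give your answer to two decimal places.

Solar longitude: λ_s = 360° × (589 − 131)/692.90 = 237.956°.
sin δ = sin 21.40° × sin 237.956° = -0.30929, so δ = -18.016°.
cos H₀ = −tan φ · tan δ = −tan(+47.7°) × tan(-18.016°) = 0.3574, so H₀ = 1.2053 rad = 69.06°.
Daylight = 2H₀/(2π) × 14.50 h = (1.2053/π) × 14.50 = 5.56 h.

5.56 h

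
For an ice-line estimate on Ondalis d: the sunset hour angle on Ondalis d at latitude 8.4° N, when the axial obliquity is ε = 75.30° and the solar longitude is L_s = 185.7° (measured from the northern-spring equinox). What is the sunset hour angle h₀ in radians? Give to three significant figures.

h₀ = 1.56 rad

Solar declination: sin δ = sin ε · sin L_s = sin 75.30° × sin 185.7° = -0.09607, so δ = -5.513°.
cos h₀ = −tan ϕ · tan δ = −tan(+8.4°) × tan(-5.513°) = 0.0143, so h₀ = 1.5565 rad = 89.18°.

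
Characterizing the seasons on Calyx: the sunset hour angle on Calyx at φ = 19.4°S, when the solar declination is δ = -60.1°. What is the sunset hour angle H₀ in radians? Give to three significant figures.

H₀ = 2.23 rad

cos H₀ = −tan φ · tan δ = −tan(-19.4°) × tan(-60.100°) = -0.6124, so H₀ = 2.2299 rad = 127.76°.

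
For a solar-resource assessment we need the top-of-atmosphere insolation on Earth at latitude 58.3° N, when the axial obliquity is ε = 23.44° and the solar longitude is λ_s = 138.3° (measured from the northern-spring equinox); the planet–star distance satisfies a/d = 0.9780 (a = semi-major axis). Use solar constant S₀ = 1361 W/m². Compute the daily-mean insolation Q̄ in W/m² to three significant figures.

Solar declination: sin δ = sin ε · sin λ_s = sin 23.44° × sin 138.3° = 0.26462, so δ = +15.344°.
cos H₀ = −tan(+58.3°) tan(+15.344°) = -0.4443, H₀ = 2.0312 rad.
Bracket: H₀ sin φ sin δ + cos φ cos δ sin H₀ = 2.0312×0.85081×0.26462 + 0.52547×0.96435×0.89588 = 0.457307 + 0.453976 = 0.911283.
Inverse-square distance factor (a/d)² = 0.9780² = 0.956484.
Q̄ = (S₀/π) × 0.956484 × [bracket] = (1361/π) × 0.956484 × 0.911283 = 377.6 W/m².

Q̄ ≈ 378 W/m²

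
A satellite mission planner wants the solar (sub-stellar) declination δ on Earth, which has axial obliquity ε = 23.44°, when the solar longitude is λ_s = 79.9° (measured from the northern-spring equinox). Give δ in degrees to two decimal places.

δ = +23.06°

sin δ = sin ε · sin λ_s = sin 23.44° × sin 79.9° = 0.391624.
δ = arcsin(0.391624) = +23.06°.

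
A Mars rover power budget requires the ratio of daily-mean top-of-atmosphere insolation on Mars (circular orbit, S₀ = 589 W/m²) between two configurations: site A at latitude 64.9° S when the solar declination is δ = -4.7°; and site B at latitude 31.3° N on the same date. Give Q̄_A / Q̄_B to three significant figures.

Q̄_A / Q̄_B ≈ 0.695

— Configuration A (φ=-64.9°):
cos H₀ = −tan(-64.9°) tan(-4.700°) = -0.1755, H₀ = 1.7472 rad.
Bracket: H₀ sin φ sin δ + cos φ cos δ sin H₀ = 1.7472×-0.90557×-0.08194 + 0.42420×0.99664×0.98448 = 0.129646 + 0.416213 = 0.545859.
Q̄ = (S₀/π) × [bracket] = (589/π) × 0.545859 = 102.34 W/m².
— Configuration B (φ=+31.3°):
cos H₀ = −tan(+31.3°) tan(-4.700°) = 0.0500, H₀ = 1.5208 rad.
Bracket: H₀ sin φ sin δ + cos φ cos δ sin H₀ = 1.5208×0.51952×-0.08194 + 0.85446×0.99664×0.99875 = -0.064740 + 0.850525 = 0.785785.
Q̄ = (S₀/π) × [bracket] = (589/π) × 0.785785 = 147.32 W/m².
Ratio Q̄_A / Q̄_B = 102.34 / 147.32 = 0.6947.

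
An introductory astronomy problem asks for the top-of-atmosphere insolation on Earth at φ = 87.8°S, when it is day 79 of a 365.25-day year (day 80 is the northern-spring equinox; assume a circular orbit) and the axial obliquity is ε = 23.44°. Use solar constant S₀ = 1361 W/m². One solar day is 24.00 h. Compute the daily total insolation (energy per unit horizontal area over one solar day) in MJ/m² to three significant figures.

Solar longitude: λ_s = 360° × (79 − 80)/365.25 = -0.986°, i.e. -0.986° + 360° = 359.014°.
sin δ = sin 23.44° × sin 359.014° = -0.00684, so δ = -0.392°.
cos H₀ = −tan(-87.8°) tan(-0.392°) = -0.1781, H₀ = 1.7499 rad.
Bracket: H₀ sin φ sin δ + cos φ cos δ sin H₀ = 1.7499×-0.99926×-0.00684 + 0.03839×0.99998×0.98401 = 0.011960 + 0.037775 = 0.049735.
Q̄ = (S₀/π) × [bracket] = (1361/π) × 0.049735 = 21.546 W/m².
Daily total = Q̄ × 24.00 h × 3600 s/h = 21.546 × 24.00 × 3600 / 10⁶ = 1.862 MJ/m².

1.86 MJ/m²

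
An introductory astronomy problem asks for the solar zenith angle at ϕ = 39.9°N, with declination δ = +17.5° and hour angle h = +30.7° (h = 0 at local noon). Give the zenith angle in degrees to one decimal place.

θ_z = 34.7°

cos θ_z = sin ϕ sin δ + cos ϕ cos δ cos h = 0.192888 + 0.629118 = 0.822006.
θ_z = arccos(0.822006) = 34.7°.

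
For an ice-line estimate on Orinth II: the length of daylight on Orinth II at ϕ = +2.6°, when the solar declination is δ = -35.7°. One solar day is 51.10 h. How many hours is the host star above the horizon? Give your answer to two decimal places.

25.02 h

cos h₀ = −tan ϕ · tan δ = −tan(+2.6°) × tan(-35.700°) = 0.0326, so h₀ = 1.5382 rad = 88.13°.
Daylight = 2h₀/(2π) × 51.10 h = (1.5382/π) × 51.10 = 25.02 h.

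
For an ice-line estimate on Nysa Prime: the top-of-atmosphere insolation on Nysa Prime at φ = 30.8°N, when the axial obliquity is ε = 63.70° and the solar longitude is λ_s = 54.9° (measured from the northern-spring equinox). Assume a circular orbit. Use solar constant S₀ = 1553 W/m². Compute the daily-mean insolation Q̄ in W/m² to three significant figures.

Q̄ ≈ 642 W/m²

Solar declination: sin δ = sin ε · sin λ_s = sin 63.70° × sin 54.9° = 0.73346, so δ = +47.177°.
cos H₀ = −tan(+30.8°) tan(+47.177°) = -0.6432, H₀ = 2.2695 rad.
Bracket: H₀ sin φ sin δ + cos φ cos δ sin H₀ = 2.2695×0.51204×0.73346 + 0.85896×0.67973×0.76567 = 0.852335 + 0.447045 = 1.299380.
Q̄ = (S₀/π) × [bracket] = (1553/π) × 1.299380 = 642.3 W/m².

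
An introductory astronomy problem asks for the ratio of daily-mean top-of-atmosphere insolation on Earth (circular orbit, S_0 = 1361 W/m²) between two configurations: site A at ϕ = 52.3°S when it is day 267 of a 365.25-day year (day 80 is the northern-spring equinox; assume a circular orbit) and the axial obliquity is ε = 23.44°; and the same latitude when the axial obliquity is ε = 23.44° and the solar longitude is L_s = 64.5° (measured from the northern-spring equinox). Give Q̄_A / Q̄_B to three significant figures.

Q̄_A / Q̄_B ≈ 3.30

— Configuration A (ϕ=-52.3°):
Solar longitude: L_s = 360° × (267 − 80)/365.25 = 184.312°.
sin δ = sin 23.44° × sin 184.312° = -0.02991, so δ = -1.714°.
cos h₀ = −tan(-52.3°) tan(-1.714°) = -0.0387, h₀ = 1.6095 rad.
Bracket: h₀ sin ϕ sin δ + cos ϕ cos δ sin h₀ = 1.6095×-0.79122×-0.02991 + 0.61153×0.99955×0.99925 = 0.038089 + 0.610796 = 0.648885.
Q̄ = (S_0/π) × [bracket] = (1361/π) × 0.648885 = 281.11 W/m².
— Configuration B (ϕ=-52.3°):
Solar declination: sin δ = sin ε · sin L_s = sin 23.44° × sin 64.5° = 0.35904, so δ = +21.041°.
cos h₀ = −tan(-52.3°) tan(+21.041°) = 0.4977, h₀ = 1.0498 rad.
Bracket: h₀ sin ϕ sin δ + cos ϕ cos δ sin h₀ = 1.0498×-0.79122×0.35904 + 0.61153×0.93332×0.86733 = -0.298227 + 0.495031 = 0.196804.
Q̄ = (S_0/π) × [bracket] = (1361/π) × 0.196804 = 85.259 W/m².
Ratio Q̄_A / Q̄_B = 281.11 / 85.259 = 3.297.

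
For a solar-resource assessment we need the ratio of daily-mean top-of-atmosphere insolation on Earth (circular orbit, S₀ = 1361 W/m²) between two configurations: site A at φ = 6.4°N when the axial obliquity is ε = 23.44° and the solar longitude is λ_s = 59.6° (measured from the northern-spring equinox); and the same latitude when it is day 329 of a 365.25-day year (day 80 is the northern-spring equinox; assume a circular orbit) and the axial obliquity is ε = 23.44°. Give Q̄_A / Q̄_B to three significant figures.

— Configuration A (φ=+6.4°):
Solar declination: sin δ = sin ε · sin λ_s = sin 23.44° × sin 59.6° = 0.34310, so δ = +20.066°.
cos H₀ = −tan(+6.4°) tan(+20.066°) = -0.0410, H₀ = 1.6118 rad.
Bracket: H₀ sin φ sin δ + cos φ cos δ sin H₀ = 1.6118×0.11147×0.34310 + 0.99377×0.93930×0.99916 = 0.061644 + 0.932664 = 0.994308.
Q̄ = (S₀/π) × [bracket] = (1361/π) × 0.994308 = 430.75 W/m².
— Configuration B (φ=+6.4°):
Solar longitude: λ_s = 360° × (329 − 80)/365.25 = 245.421°.
sin δ = sin 23.44° × sin 245.421° = -0.36174, so δ = -21.207°.
cos H₀ = −tan(+6.4°) tan(-21.207°) = 0.0435, H₀ = 1.5273 rad.
Bracket: H₀ sin φ sin δ + cos φ cos δ sin H₀ = 1.5273×0.11147×-0.36174 + 0.99377×0.93228×0.99905 = -0.061586 + 0.925592 = 0.864006.
Q̄ = (S₀/π) × [bracket] = (1361/π) × 0.864006 = 374.30 W/m².
Ratio Q̄_A / Q̄_B = 430.75 / 374.30 = 1.151.

Q̄_A / Q̄_B ≈ 1.15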